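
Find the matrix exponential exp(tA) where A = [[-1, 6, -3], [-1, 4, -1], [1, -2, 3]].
A has Jordan form J = [[2, 1, 0], [0, 2, 0], [0, 0, 2]] with A = PJP^{-1}, so e^{tA} = P e^{tJ} P^{-1}.

For a Jordan block J_k(λ), e^{tJ_k(λ)} = e^{λt} · (I + tN + t^2 N^2/2! + ... + t^{k-1} N^{k-1}/(k-1)!) where N is the nilpotent superdiagonal part.

Assembling the blocks and conjugating back gives the entries of e^{tA} as shown above.

e^{tA} = [[(1 - 3*t)*e^{2*t}, 6*t*e^{2*t}, -3*t*e^{2*t}], [-t*e^{2*t}, (2*t + 1)*e^{2*t}, -t*e^{2*t}], [t*e^{2*t}, -2*t*e^{2*t}, (t + 1)*e^{2*t}]]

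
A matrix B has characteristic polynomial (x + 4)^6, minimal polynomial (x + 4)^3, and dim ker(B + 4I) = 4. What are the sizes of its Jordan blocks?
Jordan blocks: (-4, 3), (-4, 1), (-4, 1), (-4, 1)

λ = -4: algebraic multiplicity 6 (exponent in χ_B), largest block size 3 (exponent in m_B), 4 blocks (geometric multiplicity). These force block sizes [3, 1, 1, 1].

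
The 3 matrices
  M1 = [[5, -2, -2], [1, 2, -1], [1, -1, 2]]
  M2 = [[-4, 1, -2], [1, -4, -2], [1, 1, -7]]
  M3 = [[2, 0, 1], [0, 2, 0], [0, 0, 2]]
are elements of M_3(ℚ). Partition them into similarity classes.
Characteristic polynomials: χ_{M1} = (x - 3)^3, χ_{M2} = (x + 5)^3, χ_{M3} = (x - 2)^3.

{M1}: invariant factors x - 3, (x - 3)^2.

{M2}: invariant factors x + 5, (x + 5)^2.

{M3}: invariant factors x - 2, (x - 2)^2.

Matrices are similar if and only if their invariant-factor lists agree; the partition into similarity classes is {M1}, {M2}, {M3}.

3 classes: {M1}, {M2}, {M3}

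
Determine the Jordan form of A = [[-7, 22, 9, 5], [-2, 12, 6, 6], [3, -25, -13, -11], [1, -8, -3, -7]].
The characteristic polynomial is det(xI - A) = (x + 3)(x + 4)^3, so the eigenvalues are -4 (algebraic multiplicity 3), -3 (algebraic multiplicity 1).

For λ = -4: rank(A + 4I) = 2, rank((A + 4I)^2) = 1. The eigenspace has dimension 4 - 2 = 2, so there are 2 Jordan blocks; the rank sequence gives block sizes [2, 1].

For λ = -3: algebraic multiplicity 1 gives one 1×1 block.

Assembling the blocks gives the Jordan form J above.

J = [[-4, 1, 0, 0], [0, -4, 0, 0], [0, 0, -4, 0], [0, 0, 0, -3]]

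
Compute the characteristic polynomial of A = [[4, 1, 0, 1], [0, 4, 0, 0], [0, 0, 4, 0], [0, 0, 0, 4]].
χ_A(x) = (x - 4)^4

xI - A = [[x - 4, -1, 0, -1], [0, x - 4, 0, 0], [0, 0, x - 4, 0], [0, 0, 0, x - 4]].

Expanding det(xI - A) along the first row:
det(xI - A) = + (x - 4)·det([[x - 4, 0, 0], [0, x - 4, 0], [0, 0, x - 4]]) - (-1)·det([[0, 0, 0], [0, x - 4, 0], [0, 0, x - 4]]) + (0)·det([[0, x - 4, 0], [0, 0, 0], [0, 0, x - 4]]) - (-1)·det([[0, x - 4, 0], [0, 0, x - 4], [0, 0, 0]]).

Evaluating gives χ_A(x) = x^4 - 16x^3 + 96x^2 - 256x + 256 = (x - 4)^4.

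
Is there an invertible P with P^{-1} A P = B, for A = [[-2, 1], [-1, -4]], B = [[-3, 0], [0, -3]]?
Both have characteristic polynomial (x + 3)^2, but the minimal polynomial of A is (x + 3)^2 while the minimal polynomial of B is x + 3. The minimal polynomial is a similarity invariant, so A and B are not similar.

No.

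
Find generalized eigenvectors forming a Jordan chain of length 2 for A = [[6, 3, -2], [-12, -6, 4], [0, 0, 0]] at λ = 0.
v_1 = [[-1, 3, 1]]^T, v_2 = [[1, -2, 0]]^T

We seek v_1 ∈ ker(A^2) \ ker(A), then set v_{i+1} = A v_i.

One such chain is v_1 = [[-1, 3, 1]]^T, v_2 = [[1, -2, 0]]^T. Check: A v_2 = [[0, 0, 0]]^T = 0.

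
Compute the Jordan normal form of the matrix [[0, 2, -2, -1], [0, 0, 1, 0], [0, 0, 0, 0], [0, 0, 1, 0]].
The characteristic polynomial is det(xI - A) = x^4, so the eigenvalues are 0 (algebraic multiplicity 4).

For λ = 0: rank(A) = 2, rank(A^2) = 1, rank(A^3) = 0. The eigenspace has dimension 4 - 2 = 2, so there are 2 Jordan blocks; the rank sequence gives block sizes [3, 1].

Assembling the blocks gives the Jordan form J above.

J = [[0, 1, 0, 0], [0, 0, 1, 0], [0, 0, 0, 0], [0, 0, 0, 0]]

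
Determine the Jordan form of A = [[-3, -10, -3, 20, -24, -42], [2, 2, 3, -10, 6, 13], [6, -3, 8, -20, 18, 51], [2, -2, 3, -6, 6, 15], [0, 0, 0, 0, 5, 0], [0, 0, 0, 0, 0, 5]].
The characteristic polynomial is det(xI - A) = (x - 5)^2(x - 4)(x + 1)^3, so the eigenvalues are -1 (algebraic multiplicity 3), 4 (algebraic multiplicity 1), 5 (algebraic multiplicity 2).

For λ = -1: rank(A + I) = 5, rank((A + I)^2) = 4, rank((A + I)^3) = 3. The eigenspace has dimension 6 - 5 = 1, so there is 1 Jordan block; the rank sequence gives block sizes [3].

For λ = 4: algebraic multiplicity 1 gives one 1×1 block.

For λ = 5: rank(A - 5I) = 4. The eigenspace has dimension 6 - 4 = 2, so there are 2 Jordan blocks; the rank sequence gives block sizes [1, 1].

Assembling the blocks gives the Jordan form J above.

J = [[-1, 1, 0, 0, 0, 0], [0, -1, 1, 0, 0, 0], [0, 0, -1, 0, 0, 0], [0, 0, 0, 4, 0, 0], [0, 0, 0, 0, 5, 0], [0, 0, 0, 0, 0, 5]]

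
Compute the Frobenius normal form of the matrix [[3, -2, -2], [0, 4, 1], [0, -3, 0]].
The invariant factors of A (the non-unit diagonal entries of the Smith normal form of xI - A over ℚ[x]) are x - 3, (x - 3)(x - 1), each dividing the next. The characteristic polynomial is their product, (x - 3)^2(x - 1).

The rational canonical form is the block-diagonal matrix of companion matrices C(f_i):
R = [[3, 0, 0], [0, 0, -3], [0, 1, 4]].

R = [[3, 0, 0], [0, 0, -3], [0, 1, 4]]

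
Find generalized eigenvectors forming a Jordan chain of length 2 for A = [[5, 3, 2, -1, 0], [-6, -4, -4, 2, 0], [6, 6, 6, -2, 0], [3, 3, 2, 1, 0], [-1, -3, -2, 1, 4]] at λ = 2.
v_1 = [[-1, 1, -1, -1, 1]]^T, v_2 = [[-1, 2, -2, -1, 1]]^T

We seek v_1 ∈ ker((A - 2I)^2) \ ker(A - 2I), then set v_{i+1} = (A - 2I) v_i.

One such chain is v_1 = [[-1, 1, -1, -1, 1]]^T, v_2 = [[-1, 2, -2, -1, 1]]^T. Check: (A - 2I) v_2 = [[0, 0, 0, 0, 0]]^T = 0.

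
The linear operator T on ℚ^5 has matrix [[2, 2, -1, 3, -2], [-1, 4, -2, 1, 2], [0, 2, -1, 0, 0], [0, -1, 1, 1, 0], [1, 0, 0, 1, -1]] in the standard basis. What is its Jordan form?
The characteristic polynomial is det(xI - A) = (x - 1)^5, so the eigenvalues are 1 (algebraic multiplicity 5).

For λ = 1: rank(A - I) = 3, rank((A - I)^2) = 1, rank((A - I)^3) = 0. The eigenspace has dimension 5 - 3 = 2, so there are 2 Jordan blocks; the rank sequence gives block sizes [3, 2].

Assembling the blocks gives the Jordan form J above.

J = [[1, 1, 0, 0, 0], [0, 1, 1, 0, 0], [0, 0, 1, 0, 0], [0, 0, 0, 1, 1], [0, 0, 0, 0, 1]]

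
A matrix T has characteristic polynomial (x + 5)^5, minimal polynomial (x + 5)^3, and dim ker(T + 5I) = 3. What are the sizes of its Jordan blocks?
Jordan blocks: (-5, 3), (-5, 1), (-5, 1)

λ = -5: algebraic multiplicity 5 (exponent in χ_T), largest block size 3 (exponent in m_T), 3 blocks (geometric multiplicity). These force block sizes [3, 1, 1].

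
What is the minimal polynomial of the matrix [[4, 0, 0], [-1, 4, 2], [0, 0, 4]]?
The characteristic polynomial factors as (x - 4)^3. The minimal polynomial is ∏(x - λ)^{k_λ} where k_λ is the size of the largest Jordan block at λ.

For λ = 4: rank(A - 4I) = 1, and the largest Jordan block has size 2 (the smallest k with rank((A - 4I)^k) = rank((A - 4I)^(k+1))).

So m_A(x) = (x - 4)^2.

m_A(x) = (x - 4)^2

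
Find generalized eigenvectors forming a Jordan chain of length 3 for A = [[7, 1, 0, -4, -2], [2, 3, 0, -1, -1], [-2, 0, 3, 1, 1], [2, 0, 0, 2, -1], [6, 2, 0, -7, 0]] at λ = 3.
v_1 = [[0, 0, 0, 0, 1]]^T, v_2 = [[-2, -1, 1, -1, -3]]^T, v_3 = [[1, 0, 0, 0, 2]]^T

We seek v_1 ∈ ker((A - 3I)^3) \ ker((A - 3I)^2), then set v_{i+1} = (A - 3I) v_i.

One such chain is v_1 = [[0, 0, 0, 0, 1]]^T, v_2 = [[-2, -1, 1, -1, -3]]^T, v_3 = [[1, 0, 0, 0, 2]]^T. Check: (A - 3I) v_3 = [[0, 0, 0, 0, 0]]^T = 0.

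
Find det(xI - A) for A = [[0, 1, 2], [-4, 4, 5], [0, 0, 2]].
χ_A(x) = (x - 2)^3

xI - A = [[x, -1, -2], [4, x - 4, -5], [0, 0, x - 2]].

Expanding det(xI - A) along the first row:
det(xI - A) = + (x)·det([[x - 4, -5], [0, x - 2]]) - (-1)·det([[4, -5], [0, x - 2]]) + (-2)·det([[4, x - 4], [0, 0]]).

Evaluating gives χ_A(x) = x^3 - 6x^2 + 12x - 8 = (x - 2)^3.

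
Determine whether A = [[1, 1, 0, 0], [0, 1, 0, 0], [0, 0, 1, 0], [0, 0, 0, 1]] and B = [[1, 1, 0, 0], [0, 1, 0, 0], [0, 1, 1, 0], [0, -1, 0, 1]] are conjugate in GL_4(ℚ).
Yes.

Two matrices over a field are similar if and only if they have the same invariant factors.

Both A and B have characteristic polynomial (x - 1)^4 and minimal polynomial (x - 1)^2. Computing further, both have invariant factors x - 1, x - 1, (x - 1)^2. Hence A and B are similar.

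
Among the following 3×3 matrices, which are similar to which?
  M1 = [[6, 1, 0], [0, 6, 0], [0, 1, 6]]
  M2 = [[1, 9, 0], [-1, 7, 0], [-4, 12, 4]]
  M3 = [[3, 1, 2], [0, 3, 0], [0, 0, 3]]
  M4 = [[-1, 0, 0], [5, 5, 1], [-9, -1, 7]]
4 classes: {M1}, {M2}, {M3}, {M4}

Characteristic polynomials: χ_{M1} = (x - 6)^3, χ_{M2} = (x - 4)^3, χ_{M3} = (x - 3)^3, χ_{M4} = (x - 6)^2(x + 1).

{M1}: invariant factors x - 6, (x - 6)^2.

{M2}: invariant factors x - 4, (x - 4)^2.

{M3}: invariant factors x - 3, (x - 3)^2.

{M4}: invariant factors (x - 6)^2(x + 1).

Matrices are similar if and only if their invariant-factor lists agree; the partition into similarity classes is {M1}, {M2}, {M3}, {M4}.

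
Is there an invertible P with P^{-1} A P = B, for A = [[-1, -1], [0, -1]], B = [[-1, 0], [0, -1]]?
No.

Both have characteristic polynomial (x + 1)^2, but the minimal polynomial of A is (x + 1)^2 while the minimal polynomial of B is x + 1. The minimal polynomial is a similarity invariant, so A and B are not similar.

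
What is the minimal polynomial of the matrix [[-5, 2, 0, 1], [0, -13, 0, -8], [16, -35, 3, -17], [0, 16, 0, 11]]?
m_A(x) = (x - 3)^2(x + 5)^2

The characteristic polynomial factors as (x - 3)^2(x + 5)^2. The minimal polynomial is ∏(x - λ)^{k_λ} where k_λ is the size of the largest Jordan block at λ.

For λ = -5: rank(A + 5I) = 3, and the largest Jordan block has size 2 (the smallest k with rank((A + 5I)^k) = rank((A + 5I)^(k+1))).
For λ = 3: rank(A - 3I) = 3, and the largest Jordan block has size 2 (the smallest k with rank((A - 3I)^k) = rank((A - 3I)^(k+1))).

So m_A(x) = (x - 3)^2(x + 5)^2.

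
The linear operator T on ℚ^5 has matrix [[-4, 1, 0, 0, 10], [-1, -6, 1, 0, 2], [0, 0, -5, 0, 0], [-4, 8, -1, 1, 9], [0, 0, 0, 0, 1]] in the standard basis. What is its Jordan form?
J = [[-5, 1, 0, 0, 0], [0, -5, 1, 0, 0], [0, 0, -5, 0, 0], [0, 0, 0, 1, 1], [0, 0, 0, 0, 1]]

The characteristic polynomial is det(xI - A) = (x - 1)^2(x + 5)^3, so the eigenvalues are -5 (algebraic multiplicity 3), 1 (algebraic multiplicity 2).

For λ = -5: rank(A + 5I) = 4, rank((A + 5I)^2) = 3, rank((A + 5I)^3) = 2. The eigenspace has dimension 5 - 4 = 1, so there is 1 Jordan block; the rank sequence gives block sizes [3].

For λ = 1: rank(A - I) = 4, rank((A - I)^2) = 3. The eigenspace has dimension 5 - 4 = 1, so there is 1 Jordan block; the rank sequence gives block sizes [2].

Assembling the blocks gives the Jordan form J above.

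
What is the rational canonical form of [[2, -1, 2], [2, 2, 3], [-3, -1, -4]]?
R = [[0, 0, -1], [1, 0, 1], [0, 1, 0]]

The invariant factors of A (the non-unit diagonal entries of the Smith normal form of xI - A over ℚ[x]) are x^3 - x + 1, each dividing the next. The characteristic polynomial is their product, x^3 - x + 1.

The rational canonical form is the block-diagonal matrix of companion matrices C(f_i):
R = [[0, 0, -1], [1, 0, 1], [0, 1, 0]].

Note the characteristic polynomial does not split into linear factors over ℚ, so A has no Jordan form over ℚ; the rational canonical form exists over any field.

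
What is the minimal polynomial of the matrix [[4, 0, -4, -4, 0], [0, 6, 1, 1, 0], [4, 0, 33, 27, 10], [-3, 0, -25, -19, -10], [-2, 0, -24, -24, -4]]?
m_A(x) = (x - 6)^3(x + 4)

The characteristic polynomial factors as (x - 6)^4(x + 4). The minimal polynomial is ∏(x - λ)^{k_λ} where k_λ is the size of the largest Jordan block at λ.

For λ = -4: rank(A + 4I) = 4, and the largest Jordan block has size 1 (the smallest k with rank((A + 4I)^k) = rank((A + 4I)^(k+1))).
For λ = 6: rank(A - 6I) = 3, and the largest Jordan block has size 3 (the smallest k with rank((A - 6I)^k) = rank((A - 6I)^(k+1))).

So m_A(x) = (x - 6)^3(x + 4).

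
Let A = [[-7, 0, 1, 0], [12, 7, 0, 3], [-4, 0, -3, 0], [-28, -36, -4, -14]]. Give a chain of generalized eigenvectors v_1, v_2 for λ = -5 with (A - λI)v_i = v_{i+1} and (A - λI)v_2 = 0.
We seek v_1 ∈ ker((A + 5I)^2) \ ker(A + 5I), then set v_{i+1} = (A + 5I) v_i.

One such chain is v_1 = [[-1, -2, -1, 12]]^T, v_2 = [[1, 0, 2, -4]]^T. Check: (A + 5I) v_2 = [[0, 0, 0, 0]]^T = 0.

v_1 = [[-1, -2, -1, 12]]^T, v_2 = [[1, 0, 2, -4]]^T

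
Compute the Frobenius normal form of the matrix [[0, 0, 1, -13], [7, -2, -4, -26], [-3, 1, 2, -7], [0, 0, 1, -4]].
R = [[0, 0, 0, -9], [1, 0, 0, -12], [0, 1, 0, -10], [0, 0, 1, -4]]

The invariant factors of A (the non-unit diagonal entries of the Smith normal form of xI - A over ℚ[x]) are (x^2 + 2x + 3)^2, each dividing the next. The characteristic polynomial is their product, (x^2 + 2x + 3)^2.

The rational canonical form is the block-diagonal matrix of companion matrices C(f_i):
R = [[0, 0, 0, -9], [1, 0, 0, -12], [0, 1, 0, -10], [0, 0, 1, -4]].

Note the characteristic polynomial does not split into linear factors over ℚ, so A has no Jordan form over ℚ; the rational canonical form exists over any field.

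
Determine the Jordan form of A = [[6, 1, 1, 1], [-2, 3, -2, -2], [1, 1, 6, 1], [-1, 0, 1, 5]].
J = [[5, 1, 0, 0], [0, 5, 1, 0], [0, 0, 5, 0], [0, 0, 0, 5]]

The characteristic polynomial is det(xI - A) = (x - 5)^4, so the eigenvalues are 5 (algebraic multiplicity 4).

For λ = 5: rank(A - 5I) = 2, rank((A - 5I)^2) = 1, rank((A - 5I)^3) = 0. The eigenspace has dimension 4 - 2 = 2, so there are 2 Jordan blocks; the rank sequence gives block sizes [3, 1].

Assembling the blocks gives the Jordan form J above.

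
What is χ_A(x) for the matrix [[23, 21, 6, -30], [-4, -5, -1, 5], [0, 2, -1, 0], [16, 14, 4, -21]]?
χ_A(x) = (x + 1)^4

xI - A = [[x - 23, -21, -6, 30], [4, x + 5, 1, -5], [0, -2, x + 1, 0], [-16, -14, -4, x + 21]].

Expanding det(xI - A) along the first row:
det(xI - A) = + (x - 23)·det([[x + 5, 1, -5], [-2, x + 1, 0], [-14, -4, x + 21]]) - (-21)·det([[4, 1, -5], [0, x + 1, 0], [-16, -4, x + 21]]) + (-6)·det([[4, x + 5, -5], [0, -2, 0], [-16, -14, x + 21]]) - (30)·det([[4, x + 5, 1], [0, -2, x + 1], [-16, -14, -4]]).

Evaluating gives χ_A(x) = x^4 + 4x^3 + 6x^2 + 4x + 1 = (x + 1)^4.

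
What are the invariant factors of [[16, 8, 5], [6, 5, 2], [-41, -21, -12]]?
The Jordan structure of A has elementary divisors (x - 3)^3. Arranging the block sizes at each eigenvalue in decreasing order and taking row products gives the invariant factors.

Invariant factors (smallest first, each dividing the next): (x - 3)^3.

Check: the last factor (x - 3)^3 is the minimal polynomial, and the product (x - 3)^3 is the characteristic polynomial.

(x - 3)^3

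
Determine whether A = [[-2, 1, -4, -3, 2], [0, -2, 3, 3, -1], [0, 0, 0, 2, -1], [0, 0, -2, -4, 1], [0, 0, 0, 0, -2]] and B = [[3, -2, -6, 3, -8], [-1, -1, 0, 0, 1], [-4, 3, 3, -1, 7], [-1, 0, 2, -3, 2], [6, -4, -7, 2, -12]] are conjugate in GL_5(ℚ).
Two matrices over a field are similar if and only if they have the same invariant factors.

Both A and B have characteristic polynomial (x + 2)^5 and minimal polynomial (x + 2)^3. Computing further, both have invariant factors (x + 2)^2, (x + 2)^3. Hence A and B are similar.

Yes.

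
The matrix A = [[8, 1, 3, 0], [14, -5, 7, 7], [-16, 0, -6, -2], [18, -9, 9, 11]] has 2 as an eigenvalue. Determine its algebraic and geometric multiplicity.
algebraic multiplicity 4, geometric multiplicity 2

The characteristic polynomial is (x - 2)^4, so the factor x - 2 appears with exponent 4: the algebraic multiplicity is 4.

rank(A - 2I) = 2, so the eigenspace has dimension 4 - 2 = 2: the geometric multiplicity is 2.

Since 2 < 4, A is not diagonalizable.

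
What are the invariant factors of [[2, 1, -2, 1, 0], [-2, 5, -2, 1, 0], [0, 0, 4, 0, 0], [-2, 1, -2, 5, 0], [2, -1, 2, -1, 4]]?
The Jordan structure of A has elementary divisors (x - 4)^2, (x - 4), (x - 4), (x - 4). Arranging the block sizes at each eigenvalue in decreasing order and taking row products gives the invariant factors.

Invariant factors (smallest first, each dividing the next): x - 4, x - 4, x - 4, (x - 4)^2.

Check: the last factor (x - 4)^2 is the minimal polynomial, and the product (x - 4)^5 is the characteristic polynomial.

x - 4, x - 4, x - 4, (x - 4)^2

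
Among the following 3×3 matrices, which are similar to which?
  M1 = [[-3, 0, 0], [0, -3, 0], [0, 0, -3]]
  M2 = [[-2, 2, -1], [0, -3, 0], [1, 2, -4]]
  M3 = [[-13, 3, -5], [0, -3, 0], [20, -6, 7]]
2 classes: {M1}, {M2, M3}

Characteristic polynomials: χ_{M1} = (x + 3)^3, χ_{M2} = (x + 3)^3, χ_{M3} = (x + 3)^3.

{M1}: invariant factors x + 3, x + 3, x + 3.

{M2, M3}: invariant factors x + 3, (x + 3)^2.

Matrices are similar if and only if their invariant-factor lists agree; the partition into similarity classes is {M1}, {M2, M3}.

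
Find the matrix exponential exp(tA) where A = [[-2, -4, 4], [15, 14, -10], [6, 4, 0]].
e^{tA} = [[(1 - 6*t)*e^{4*t}, -4*t*e^{4*t}, 4*t*e^{4*t}], [15*t*e^{4*t}, (10*t + 1)*e^{4*t}, -10*t*e^{4*t}], [6*t*e^{4*t}, 4*t*e^{4*t}, (1 - 4*t)*e^{4*t}]]

A has Jordan form J = [[4, 1, 0], [0, 4, 0], [0, 0, 4]] with A = PJP^{-1}, so e^{tA} = P e^{tJ} P^{-1}.

For a Jordan block J_k(λ), e^{tJ_k(λ)} = e^{λt} · (I + tN + t^2 N^2/2! + ... + t^{k-1} N^{k-1}/(k-1)!) where N is the nilpotent superdiagonal part.

Assembling the blocks and conjugating back gives the entries of e^{tA} as shown above.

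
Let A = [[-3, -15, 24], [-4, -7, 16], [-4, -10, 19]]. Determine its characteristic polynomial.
χ_A(x) = (x - 3)^3

xI - A = [[x + 3, 15, -24], [4, x + 7, -16], [4, 10, x - 19]].

Expanding det(xI - A) along the first row:
det(xI - A) = + (x + 3)·det([[x + 7, -16], [10, x - 19]]) - (15)·det([[4, -16], [4, x - 19]]) + (-24)·det([[4, x + 7], [4, 10]]).

Evaluating gives χ_A(x) = x^3 - 9x^2 + 27x - 27 = (x - 3)^3.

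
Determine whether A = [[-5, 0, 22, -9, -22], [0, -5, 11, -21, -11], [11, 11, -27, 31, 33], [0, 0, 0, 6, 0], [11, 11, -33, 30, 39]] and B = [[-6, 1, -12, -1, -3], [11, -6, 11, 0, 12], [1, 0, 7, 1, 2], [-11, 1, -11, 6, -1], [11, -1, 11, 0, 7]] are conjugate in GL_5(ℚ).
No.

Both have characteristic polynomial (x - 6)^3(x + 5)^2, but the minimal polynomial of A is (x - 6)^2(x + 5) while the minimal polynomial of B is (x - 6)^2(x + 5)^2. The minimal polynomial is a similarity invariant, so A and B are not similar.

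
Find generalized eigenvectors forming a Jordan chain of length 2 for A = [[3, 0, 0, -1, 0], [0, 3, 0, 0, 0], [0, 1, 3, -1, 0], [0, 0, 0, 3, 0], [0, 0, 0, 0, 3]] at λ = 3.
v_1 = [[0, 0, 0, -1, 1]]^T, v_2 = [[1, 0, 1, 0, 0]]^T

We seek v_1 ∈ ker((A - 3I)^2) \ ker(A - 3I), then set v_{i+1} = (A - 3I) v_i.

One such chain is v_1 = [[0, 0, 0, -1, 1]]^T, v_2 = [[1, 0, 1, 0, 0]]^T. Check: (A - 3I) v_2 = [[0, 0, 0, 0, 0]]^T = 0.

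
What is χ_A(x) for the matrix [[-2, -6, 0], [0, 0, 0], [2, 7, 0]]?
χ_A(x) = x^2(x + 2)

xI - A = [[x + 2, 6, 0], [0, x, 0], [-2, -7, x]].

Expanding det(xI - A) along the first row:
det(xI - A) = + (x + 2)·det([[x, 0], [-7, x]]) - (6)·det([[0, 0], [-2, x]]) + (0)·det([[0, x], [-2, -7]]).

Evaluating gives χ_A(x) = x^3 + 2x^2 = x^2(x + 2).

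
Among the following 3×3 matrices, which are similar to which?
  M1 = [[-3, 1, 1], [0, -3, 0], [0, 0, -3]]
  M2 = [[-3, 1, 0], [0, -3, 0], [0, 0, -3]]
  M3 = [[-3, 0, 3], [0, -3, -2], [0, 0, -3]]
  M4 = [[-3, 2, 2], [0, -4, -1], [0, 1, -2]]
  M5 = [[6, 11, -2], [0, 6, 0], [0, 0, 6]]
Characteristic polynomials: χ_{M1} = (x + 3)^3, χ_{M2} = (x + 3)^3, χ_{M3} = (x + 3)^3, χ_{M4} = (x + 3)^3, χ_{M5} = (x - 6)^3.

{M1, M2, M3, M4}: invariant factors x + 3, (x + 3)^2.

{M5}: invariant factors x - 6, (x - 6)^2.

Matrices are similar if and only if their invariant-factor lists agree; the partition into similarity classes is {M1, M2, M3, M4}, {M5}.

2 classes: {M1, M2, M3, M4}, {M5}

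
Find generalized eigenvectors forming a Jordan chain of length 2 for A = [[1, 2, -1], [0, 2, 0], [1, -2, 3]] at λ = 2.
v_1 = [[0, 3, 5]]^T, v_2 = [[1, 0, -1]]^T

We seek v_1 ∈ ker((A - 2I)^2) \ ker(A - 2I), then set v_{i+1} = (A - 2I) v_i.

One such chain is v_1 = [[0, 3, 5]]^T, v_2 = [[1, 0, -1]]^T. Check: (A - 2I) v_2 = [[0, 0, 0]]^T = 0.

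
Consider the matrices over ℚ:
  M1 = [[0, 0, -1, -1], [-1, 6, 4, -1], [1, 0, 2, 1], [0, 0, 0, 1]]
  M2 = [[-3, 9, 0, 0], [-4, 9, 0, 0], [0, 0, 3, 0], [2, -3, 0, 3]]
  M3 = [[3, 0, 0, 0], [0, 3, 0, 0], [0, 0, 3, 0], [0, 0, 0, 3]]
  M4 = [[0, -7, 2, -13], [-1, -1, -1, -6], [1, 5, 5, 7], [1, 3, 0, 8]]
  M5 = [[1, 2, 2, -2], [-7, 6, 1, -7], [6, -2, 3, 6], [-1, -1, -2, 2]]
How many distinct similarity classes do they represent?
4 classes: {M1}, {M2}, {M3}, {M4, M5}

Characteristic polynomials: χ_{M1} = (x - 6)(x - 1)^3, χ_{M2} = (x - 3)^4, χ_{M3} = (x - 3)^4, χ_{M4} = (x - 3)^4, χ_{M5} = (x - 3)^4.

{M1}: invariant factors x - 1, (x - 6)(x - 1)^2.

{M2}: invariant factors x - 3, x - 3, (x - 3)^2.

{M3}: invariant factors x - 3, x - 3, x - 3, x - 3.

{M4, M5}: invariant factors x - 3, (x - 3)^3.

Matrices are similar if and only if their invariant-factor lists agree; the partition into similarity classes is {M1}, {M2}, {M3}, {M4, M5}.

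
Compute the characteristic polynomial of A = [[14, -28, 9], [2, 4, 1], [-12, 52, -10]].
xI - A = [[x - 14, 28, -9], [-2, x - 4, -1], [12, -52, x + 10]].

Expanding det(xI - A) along the first row:
det(xI - A) = + (x - 14)·det([[x - 4, -1], [-52, x + 10]]) - (28)·det([[-2, -1], [12, x + 10]]) + (-9)·det([[-2, x - 4], [12, -52]]).

Evaluating gives χ_A(x) = x^3 - 8x^2 - 12x + 144 = (x - 6)^2(x + 4).

χ_A(x) = (x - 6)^2(x + 4)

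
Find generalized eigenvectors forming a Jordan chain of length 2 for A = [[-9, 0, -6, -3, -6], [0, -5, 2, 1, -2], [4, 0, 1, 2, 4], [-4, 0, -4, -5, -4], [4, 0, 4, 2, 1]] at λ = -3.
v_1 = [[-1, 0, 0, 1, 0]]^T, v_2 = [[3, 1, -2, 2, -2]]^T

We seek v_1 ∈ ker((A + 3I)^2) \ ker(A + 3I), then set v_{i+1} = (A + 3I) v_i.

One such chain is v_1 = [[-1, 0, 0, 1, 0]]^T, v_2 = [[3, 1, -2, 2, -2]]^T. Check: (A + 3I) v_2 = [[0, 0, 0, 0, 0]]^T = 0.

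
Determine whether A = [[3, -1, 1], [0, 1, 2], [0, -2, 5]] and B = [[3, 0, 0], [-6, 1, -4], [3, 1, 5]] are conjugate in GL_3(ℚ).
Yes.

Two matrices over a field are similar if and only if they have the same invariant factors.

Both A and B have characteristic polynomial (x - 3)^3 and minimal polynomial (x - 3)^2. Computing further, both have invariant factors x - 3, (x - 3)^2. Hence A and B are similar.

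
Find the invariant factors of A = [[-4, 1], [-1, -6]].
(x + 5)^2

The Jordan structure of A has elementary divisors (x + 5)^2. Arranging the block sizes at each eigenvalue in decreasing order and taking row products gives the invariant factors.

Invariant factors (smallest first, each dividing the next): (x + 5)^2.

Check: the last factor (x + 5)^2 is the minimal polynomial, and the product (x + 5)^2 is the characteristic polynomial.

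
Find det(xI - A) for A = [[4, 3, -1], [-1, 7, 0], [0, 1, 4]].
χ_A(x) = (x - 5)^3

xI - A = [[x - 4, -3, 1], [1, x - 7, 0], [0, -1, x - 4]].

Expanding det(xI - A) along the first row:
det(xI - A) = + (x - 4)·det([[x - 7, 0], [-1, x - 4]]) - (-3)·det([[1, 0], [0, x - 4]]) + (1)·det([[1, x - 7], [0, -1]]).

Evaluating gives χ_A(x) = x^3 - 15x^2 + 75x - 125 = (x - 5)^3.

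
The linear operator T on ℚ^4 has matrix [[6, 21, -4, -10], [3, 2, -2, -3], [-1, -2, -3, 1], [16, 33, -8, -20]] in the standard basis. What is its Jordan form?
The characteristic polynomial is det(xI - A) = (x + 3)(x + 4)^3, so the eigenvalues are -4 (algebraic multiplicity 3), -3 (algebraic multiplicity 1).

For λ = -4: rank(A + 4I) = 3, rank((A + 4I)^2) = 2, rank((A + 4I)^3) = 1. The eigenspace has dimension 4 - 3 = 1, so there is 1 Jordan block; the rank sequence gives block sizes [3].

For λ = -3: algebraic multiplicity 1 gives one 1×1 block.

Assembling the blocks gives the Jordan form J above.

J = [[-4, 1, 0, 0], [0, -4, 1, 0], [0, 0, -4, 0], [0, 0, 0, -3]]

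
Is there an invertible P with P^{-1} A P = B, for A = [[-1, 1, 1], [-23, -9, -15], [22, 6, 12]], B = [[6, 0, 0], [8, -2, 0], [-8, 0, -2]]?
No.

Both have characteristic polynomial (x - 6)(x + 2)^2, but the minimal polynomial of A is (x - 6)(x + 2)^2 while the minimal polynomial of B is (x - 6)(x + 2). The minimal polynomial is a similarity invariant, so A and B are not similar.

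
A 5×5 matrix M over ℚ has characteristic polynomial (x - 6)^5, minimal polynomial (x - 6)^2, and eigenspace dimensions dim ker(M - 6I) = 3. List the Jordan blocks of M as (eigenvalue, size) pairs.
Jordan blocks: (6, 2), (6, 2), (6, 1)

λ = 6: algebraic multiplicity 5 (exponent in χ_M), largest block size 2 (exponent in m_M), 3 blocks (geometric multiplicity). These force block sizes [2, 2, 1].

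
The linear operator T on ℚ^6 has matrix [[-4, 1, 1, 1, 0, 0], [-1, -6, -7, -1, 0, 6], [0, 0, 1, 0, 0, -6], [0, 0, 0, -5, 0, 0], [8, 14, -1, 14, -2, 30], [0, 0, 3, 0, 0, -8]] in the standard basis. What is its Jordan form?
The characteristic polynomial is det(xI - A) = (x + 2)^2(x + 5)^4, so the eigenvalues are -5 (algebraic multiplicity 4), -2 (algebraic multiplicity 2).

For λ = -5: rank(A + 5I) = 3, rank((A + 5I)^2) = 2. The eigenspace has dimension 6 - 3 = 3, so there are 3 Jordan blocks; the rank sequence gives block sizes [2, 1, 1].

For λ = -2: rank(A + 2I) = 4. The eigenspace has dimension 6 - 4 = 2, so there are 2 Jordan blocks; the rank sequence gives block sizes [1, 1].

Assembling the blocks gives the Jordan form J above.

J = [[-5, 1, 0, 0, 0, 0], [0, -5, 0, 0, 0, 0], [0, 0, -5, 0, 0, 0], [0, 0, 0, -5, 0, 0], [0, 0, 0, 0, -2, 0], [0, 0, 0, 0, 0, -2]]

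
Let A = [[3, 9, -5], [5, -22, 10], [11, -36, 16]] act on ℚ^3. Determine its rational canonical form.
R = [[0, 0, -16], [1, 0, 0], [0, 1, -3]]

The invariant factors of A (the non-unit diagonal entries of the Smith normal form of xI - A over ℚ[x]) are (x + 4)(x^2 - x + 4), each dividing the next. The characteristic polynomial is their product, (x + 4)(x^2 - x + 4).

The rational canonical form is the block-diagonal matrix of companion matrices C(f_i):
R = [[0, 0, -16], [1, 0, 0], [0, 1, -3]].

Note the characteristic polynomial does not split into linear factors over ℚ, so A has no Jordan form over ℚ; the rational canonical form exists over any field.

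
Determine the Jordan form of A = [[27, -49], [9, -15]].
The characteristic polynomial is det(xI - A) = (x - 6)^2, so the eigenvalues are 6 (algebraic multiplicity 2).

For λ = 6: rank(A - 6I) = 1, rank((A - 6I)^2) = 0. The eigenspace has dimension 2 - 1 = 1, so there is 1 Jordan block; the rank sequence gives block sizes [2].

Assembling the blocks gives the Jordan form J above.

J = [[6, 1], [0, 6]]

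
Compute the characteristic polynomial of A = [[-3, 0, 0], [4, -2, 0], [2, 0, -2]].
χ_A(x) = (x + 2)^2(x + 3)

xI - A = [[x + 3, 0, 0], [-4, x + 2, 0], [-2, 0, x + 2]].

Expanding det(xI - A) along the first row:
det(xI - A) = + (x + 3)·det([[x + 2, 0], [0, x + 2]]) - (0)·det([[-4, 0], [-2, x + 2]]) + (0)·det([[-4, x + 2], [-2, 0]]).

Evaluating gives χ_A(x) = x^3 + 7x^2 + 16x + 12 = (x + 2)^2(x + 3).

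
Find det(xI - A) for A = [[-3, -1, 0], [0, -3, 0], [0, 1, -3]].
xI - A = [[x + 3, 1, 0], [0, x + 3, 0], [0, -1, x + 3]].

Expanding det(xI - A) along the first row:
det(xI - A) = + (x + 3)·det([[x + 3, 0], [-1, x + 3]]) - (1)·det([[0, 0], [0, x + 3]]) + (0)·det([[0, x + 3], [0, -1]]).

Evaluating gives χ_A(x) = x^3 + 9x^2 + 27x + 27 = (x + 3)^3.

χ_A(x) = (x + 3)^3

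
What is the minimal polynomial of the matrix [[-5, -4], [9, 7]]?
m_A(x) = (x - 1)^2

The characteristic polynomial factors as (x - 1)^2. The minimal polynomial is ∏(x - λ)^{k_λ} where k_λ is the size of the largest Jordan block at λ.

For λ = 1: rank(A - I) = 1, and the largest Jordan block has size 2 (the smallest k with rank((A - I)^k) = rank((A - I)^(k+1))).

So m_A(x) = (x - 1)^2.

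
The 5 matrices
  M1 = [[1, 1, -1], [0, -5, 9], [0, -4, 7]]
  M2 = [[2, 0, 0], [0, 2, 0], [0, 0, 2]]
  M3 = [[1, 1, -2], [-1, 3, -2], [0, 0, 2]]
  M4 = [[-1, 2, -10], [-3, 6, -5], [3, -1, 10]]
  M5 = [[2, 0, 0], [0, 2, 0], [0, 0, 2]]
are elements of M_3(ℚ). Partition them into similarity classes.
4 classes: {M1}, {M2, M5}, {M3}, {M4}

Characteristic polynomials: χ_{M1} = (x - 1)^3, χ_{M2} = (x - 2)^3, χ_{M3} = (x - 2)^3, χ_{M4} = (x - 5)^3, χ_{M5} = (x - 2)^3.

{M1}: invariant factors (x - 1)^3.

{M2, M5}: invariant factors x - 2, x - 2, x - 2.

{M3}: invariant factors x - 2, (x - 2)^2.

{M4}: invariant factors x - 5, (x - 5)^2.

Matrices are similar if and only if their invariant-factor lists agree; the partition into similarity classes is {M1}, {M2, M5}, {M3}, {M4}.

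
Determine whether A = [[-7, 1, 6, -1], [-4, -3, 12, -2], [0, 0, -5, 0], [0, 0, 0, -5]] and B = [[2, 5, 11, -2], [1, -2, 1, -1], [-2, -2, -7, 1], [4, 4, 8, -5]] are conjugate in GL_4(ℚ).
No.

trace(A) = -20 but trace(B) = -12. The trace is a similarity invariant, so A and B are not similar.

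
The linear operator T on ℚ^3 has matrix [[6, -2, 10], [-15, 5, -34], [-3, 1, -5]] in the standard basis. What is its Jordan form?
J = [[0, 0, 0], [0, 3, 1], [0, 0, 3]]

The characteristic polynomial is det(xI - A) = x(x - 3)^2, so the eigenvalues are 0 (algebraic multiplicity 1), 3 (algebraic multiplicity 2).

For λ = 0: algebraic multiplicity 1 gives one 1×1 block.

For λ = 3: rank(A - 3I) = 2, rank((A - 3I)^2) = 1. The eigenspace has dimension 3 - 2 = 1, so there is 1 Jordan block; the rank sequence gives block sizes [2].

Assembling the blocks gives the Jordan form J above.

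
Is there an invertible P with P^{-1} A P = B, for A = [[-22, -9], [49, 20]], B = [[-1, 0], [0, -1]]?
No.

Both have characteristic polynomial (x + 1)^2, but the minimal polynomial of A is (x + 1)^2 while the minimal polynomial of B is x + 1. The minimal polynomial is a similarity invariant, so A and B are not similar.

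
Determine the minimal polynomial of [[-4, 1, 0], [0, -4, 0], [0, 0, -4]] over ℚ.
The characteristic polynomial factors as (x + 4)^3. The minimal polynomial is ∏(x - λ)^{k_λ} where k_λ is the size of the largest Jordan block at λ.

For λ = -4: rank(A + 4I) = 1, and the largest Jordan block has size 2 (the smallest k with rank((A + 4I)^k) = rank((A + 4I)^(k+1))).

So m_A(x) = (x + 4)^2.

m_A(x) = (x + 4)^2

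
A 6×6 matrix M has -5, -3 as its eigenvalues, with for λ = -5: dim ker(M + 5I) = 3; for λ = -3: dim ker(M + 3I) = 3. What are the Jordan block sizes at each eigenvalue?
λ = -5: successive nullity increments [3] count blocks of size ≥ k; block sizes are [1, 1, 1].
λ = -3: successive nullity increments [3] count blocks of size ≥ k; block sizes are [1, 1, 1].

Jordan blocks: (-5, 1), (-5, 1), (-5, 1), (-3, 1), (-3, 1), (-3, 1)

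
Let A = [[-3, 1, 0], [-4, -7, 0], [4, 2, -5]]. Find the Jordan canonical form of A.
The characteristic polynomial is det(xI - A) = (x + 5)^3, so the eigenvalues are -5 (algebraic multiplicity 3).

For λ = -5: rank(A + 5I) = 1, rank((A + 5I)^2) = 0. The eigenspace has dimension 3 - 1 = 2, so there are 2 Jordan blocks; the rank sequence gives block sizes [2, 1].

Assembling the blocks gives the Jordan form J above.

J = [[-5, 1, 0], [0, -5, 0], [0, 0, -5]]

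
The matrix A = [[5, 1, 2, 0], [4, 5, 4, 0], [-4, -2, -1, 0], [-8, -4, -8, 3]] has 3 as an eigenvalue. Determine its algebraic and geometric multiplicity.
algebraic multiplicity 4, geometric multiplicity 3

The characteristic polynomial is (x - 3)^4, so the factor x - 3 appears with exponent 4: the algebraic multiplicity is 4.

rank(A - 3I) = 1, so the eigenspace has dimension 4 - 1 = 3: the geometric multiplicity is 3.

Since 3 < 4, A is not diagonalizable.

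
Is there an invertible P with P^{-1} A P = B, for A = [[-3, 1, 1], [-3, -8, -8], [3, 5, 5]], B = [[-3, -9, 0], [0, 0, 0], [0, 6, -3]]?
Both have characteristic polynomial x(x + 3)^2, but the minimal polynomial of A is x(x + 3)^2 while the minimal polynomial of B is x(x + 3). The minimal polynomial is a similarity invariant, so A and B are not similar.

No.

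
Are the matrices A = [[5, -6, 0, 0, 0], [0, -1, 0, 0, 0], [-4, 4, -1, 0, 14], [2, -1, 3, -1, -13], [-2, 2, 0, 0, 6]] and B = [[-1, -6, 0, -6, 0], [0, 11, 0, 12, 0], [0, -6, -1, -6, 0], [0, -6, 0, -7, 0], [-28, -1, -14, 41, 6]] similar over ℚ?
Both have characteristic polynomial (x - 6)(x - 5)(x + 1)^3, but the minimal polynomial of A is (x - 6)(x - 5)(x + 1)^2 while the minimal polynomial of B is (x - 6)(x - 5)(x + 1). The minimal polynomial is a similarity invariant, so A and B are not similar.

No.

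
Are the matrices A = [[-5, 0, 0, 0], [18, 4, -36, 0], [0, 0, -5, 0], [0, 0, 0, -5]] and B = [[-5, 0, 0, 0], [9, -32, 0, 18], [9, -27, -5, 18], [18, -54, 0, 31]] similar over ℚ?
Two matrices over a field are similar if and only if they have the same invariant factors.

Both A and B have characteristic polynomial (x - 4)(x + 5)^3 and minimal polynomial (x - 4)(x + 5). Computing further, both have invariant factors x + 5, x + 5, (x - 4)(x + 5). Hence A and B are similar.

Yes.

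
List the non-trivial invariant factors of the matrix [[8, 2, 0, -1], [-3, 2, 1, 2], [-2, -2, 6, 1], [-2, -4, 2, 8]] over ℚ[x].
(x - 6)^2, (x - 6)^2

The Jordan structure of A has elementary divisors (x - 6)^2, (x - 6)^2. Arranging the block sizes at each eigenvalue in decreasing order and taking row products gives the invariant factors.

Invariant factors (smallest first, each dividing the next): (x - 6)^2, (x - 6)^2.

Check: the last factor (x - 6)^2 is the minimal polynomial, and the product (x - 6)^4 is the characteristic polynomial.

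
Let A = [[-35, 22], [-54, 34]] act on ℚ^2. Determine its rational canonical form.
The invariant factors of A (the non-unit diagonal entries of the Smith normal form of xI - A over ℚ[x]) are (x - 1)(x + 2), each dividing the next. The characteristic polynomial is their product, (x - 1)(x + 2).

The rational canonical form is the block-diagonal matrix of companion matrices C(f_i):
R = [[0, 2], [1, -1]].

R = [[0, 2], [1, -1]]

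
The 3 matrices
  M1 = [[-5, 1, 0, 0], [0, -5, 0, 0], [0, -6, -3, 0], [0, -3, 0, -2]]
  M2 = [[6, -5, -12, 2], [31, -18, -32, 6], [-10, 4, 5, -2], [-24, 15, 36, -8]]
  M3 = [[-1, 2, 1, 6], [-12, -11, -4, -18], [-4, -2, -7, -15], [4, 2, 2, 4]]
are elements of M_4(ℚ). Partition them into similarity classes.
1 class: {M1, M2, M3}

Characteristic polynomials: χ_{M1} = (x + 2)(x + 3)(x + 5)^2, χ_{M2} = (x + 2)(x + 3)(x + 5)^2, χ_{M3} = (x + 2)(x + 3)(x + 5)^2.

{M1, M2, M3}: invariant factors (x + 2)(x + 3)(x + 5)^2.

Matrices are similar if and only if their invariant-factor lists agree; the partition into similarity classes is {M1, M2, M3}.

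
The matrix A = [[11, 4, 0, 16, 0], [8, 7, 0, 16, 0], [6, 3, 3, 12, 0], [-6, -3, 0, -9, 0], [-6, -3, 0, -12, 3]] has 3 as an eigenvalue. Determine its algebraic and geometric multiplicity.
algebraic multiplicity 5, geometric multiplicity 4

The characteristic polynomial is (x - 3)^5, so the factor x - 3 appears with exponent 5: the algebraic multiplicity is 5.

rank(A - 3I) = 1, so the eigenspace has dimension 5 - 1 = 4: the geometric multiplicity is 4.

Since 4 < 5, A is not diagonalizable.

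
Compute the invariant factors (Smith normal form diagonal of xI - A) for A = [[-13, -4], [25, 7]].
(x + 3)^2

The Jordan structure of A has elementary divisors (x + 3)^2. Arranging the block sizes at each eigenvalue in decreasing order and taking row products gives the invariant factors.

Invariant factors (smallest first, each dividing the next): (x + 3)^2.

Check: the last factor (x + 3)^2 is the minimal polynomial, and the product (x + 3)^2 is the characteristic polynomial.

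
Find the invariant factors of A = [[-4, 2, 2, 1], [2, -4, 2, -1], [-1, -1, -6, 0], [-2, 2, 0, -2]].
The Jordan structure of A has elementary divisors (x + 4)^2, (x + 4)^2. Arranging the block sizes at each eigenvalue in decreasing order and taking row products gives the invariant factors.

Invariant factors (smallest first, each dividing the next): (x + 4)^2, (x + 4)^2.

Check: the last factor (x + 4)^2 is the minimal polynomial, and the product (x + 4)^4 is the characteristic polynomial.

(x + 4)^2, (x + 4)^2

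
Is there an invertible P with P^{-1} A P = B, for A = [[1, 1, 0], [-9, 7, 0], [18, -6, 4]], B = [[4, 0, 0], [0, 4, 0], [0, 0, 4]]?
Both have characteristic polynomial (x - 4)^3, but the minimal polynomial of A is (x - 4)^2 while the minimal polynomial of B is x - 4. The minimal polynomial is a similarity invariant, so A and B are not similar.

No.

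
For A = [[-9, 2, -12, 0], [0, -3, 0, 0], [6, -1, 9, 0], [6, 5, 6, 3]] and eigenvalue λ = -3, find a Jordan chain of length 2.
v_1 = [[0, 1, 0, -1]]^T, v_2 = [[2, 0, -1, -1]]^T

We seek v_1 ∈ ker((A + 3I)^2) \ ker(A + 3I), then set v_{i+1} = (A + 3I) v_i.

One such chain is v_1 = [[0, 1, 0, -1]]^T, v_2 = [[2, 0, -1, -1]]^T. Check: (A + 3I) v_2 = [[0, 0, 0, 0]]^T = 0.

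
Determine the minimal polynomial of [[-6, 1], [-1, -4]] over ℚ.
The characteristic polynomial factors as (x + 5)^2. The minimal polynomial is ∏(x - λ)^{k_λ} where k_λ is the size of the largest Jordan block at λ.

For λ = -5: rank(A + 5I) = 1, and the largest Jordan block has size 2 (the smallest k with rank((A + 5I)^k) = rank((A + 5I)^(k+1))).

So m_A(x) = (x + 5)^2.

m_A(x) = (x + 5)^2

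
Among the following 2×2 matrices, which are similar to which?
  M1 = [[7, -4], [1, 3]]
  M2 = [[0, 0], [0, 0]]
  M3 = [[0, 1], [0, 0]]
3 classes: {M1}, {M2}, {M3}

Characteristic polynomials: χ_{M1} = (x - 5)^2, χ_{M2} = x^2, χ_{M3} = x^2.

{M1}: invariant factors (x - 5)^2.

{M2}: invariant factors x, x.

{M3}: invariant factors x^2.

Matrices are similar if and only if their invariant-factor lists agree; the partition into similarity classes is {M1}, {M2}, {M3}.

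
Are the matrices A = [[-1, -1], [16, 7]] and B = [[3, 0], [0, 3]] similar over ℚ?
Both have characteristic polynomial (x - 3)^2, but the minimal polynomial of A is (x - 3)^2 while the minimal polynomial of B is x - 3. The minimal polynomial is a similarity invariant, so A and B are not similar.

No.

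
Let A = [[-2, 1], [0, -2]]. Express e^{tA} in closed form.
A has Jordan form J = [[-2, 1], [0, -2]] with A = PJP^{-1}, so e^{tA} = P e^{tJ} P^{-1}.

For a Jordan block J_k(λ), e^{tJ_k(λ)} = e^{λt} · (I + tN + t^2 N^2/2! + ... + t^{k-1} N^{k-1}/(k-1)!) where N is the nilpotent superdiagonal part.

Assembling the blocks and conjugating back gives the entries of e^{tA} as shown above.

e^{tA} = [[e^{-2*t}, t*e^{-2*t}], [0, e^{-2*t}]]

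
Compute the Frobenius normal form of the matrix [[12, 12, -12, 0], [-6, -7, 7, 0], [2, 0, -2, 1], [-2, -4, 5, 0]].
The invariant factors of A (the non-unit diagonal entries of the Smith normal form of xI - A over ℚ[x]) are (x - 3)(x^3 - 3x - 4), each dividing the next. The characteristic polynomial is their product, (x - 3)(x^3 - 3x - 4).

The rational canonical form is the block-diagonal matrix of companion matrices C(f_i):
R = [[0, 0, 0, -12], [1, 0, 0, -5], [0, 1, 0, 3], [0, 0, 1, 3]].

Note the characteristic polynomial does not split into linear factors over ℚ, so A has no Jordan form over ℚ; the rational canonical form exists over any field.

R = [[0, 0, 0, -12], [1, 0, 0, -5], [0, 1, 0, 3], [0, 0, 1, 3]]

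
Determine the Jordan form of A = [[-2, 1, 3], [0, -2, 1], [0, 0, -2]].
The characteristic polynomial is det(xI - A) = (x + 2)^3, so the eigenvalues are -2 (algebraic multiplicity 3).

For λ = -2: rank(A + 2I) = 2, rank((A + 2I)^2) = 1, rank((A + 2I)^3) = 0. The eigenspace has dimension 3 - 2 = 1, so there is 1 Jordan block; the rank sequence gives block sizes [3].

Assembling the blocks gives the Jordan form J above.

J = [[-2, 1, 0], [0, -2, 1], [0, 0, -2]]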